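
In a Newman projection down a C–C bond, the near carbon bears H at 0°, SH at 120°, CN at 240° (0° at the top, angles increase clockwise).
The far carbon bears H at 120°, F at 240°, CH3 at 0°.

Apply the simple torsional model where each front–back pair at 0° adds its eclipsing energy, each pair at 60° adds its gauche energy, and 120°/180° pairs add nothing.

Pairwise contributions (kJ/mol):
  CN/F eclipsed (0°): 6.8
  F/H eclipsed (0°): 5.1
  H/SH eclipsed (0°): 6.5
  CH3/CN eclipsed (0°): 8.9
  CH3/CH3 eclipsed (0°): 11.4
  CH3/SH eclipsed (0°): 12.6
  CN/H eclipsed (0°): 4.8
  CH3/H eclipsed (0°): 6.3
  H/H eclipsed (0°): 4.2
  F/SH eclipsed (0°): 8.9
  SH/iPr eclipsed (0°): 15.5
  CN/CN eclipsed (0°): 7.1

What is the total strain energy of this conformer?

19.6 kJ/mol

This conformer is eclipsed. H at 0° is eclipsed with CH3 at 0° (6.3); SH at 120° is eclipsed with H at 120° (6.5); CN at 240° is eclipsed with F at 240° (6.8). Total 19.6 kJ/mol.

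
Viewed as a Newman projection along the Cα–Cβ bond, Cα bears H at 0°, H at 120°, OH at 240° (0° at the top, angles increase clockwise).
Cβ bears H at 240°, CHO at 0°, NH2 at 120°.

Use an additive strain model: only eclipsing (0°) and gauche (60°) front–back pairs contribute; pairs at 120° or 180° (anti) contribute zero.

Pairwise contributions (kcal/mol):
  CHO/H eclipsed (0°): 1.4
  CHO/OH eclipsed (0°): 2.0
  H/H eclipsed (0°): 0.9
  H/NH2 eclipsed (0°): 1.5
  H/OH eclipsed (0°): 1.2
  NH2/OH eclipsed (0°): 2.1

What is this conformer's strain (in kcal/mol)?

This conformer is eclipsed. H at 0° is eclipsed with CHO at 0° (1.4); H at 120° is eclipsed with NH2 at 120° (1.5); OH at 240° is eclipsed with H at 240° (1.2). Total 4.1 kcal/mol.

4.1 kcal/mol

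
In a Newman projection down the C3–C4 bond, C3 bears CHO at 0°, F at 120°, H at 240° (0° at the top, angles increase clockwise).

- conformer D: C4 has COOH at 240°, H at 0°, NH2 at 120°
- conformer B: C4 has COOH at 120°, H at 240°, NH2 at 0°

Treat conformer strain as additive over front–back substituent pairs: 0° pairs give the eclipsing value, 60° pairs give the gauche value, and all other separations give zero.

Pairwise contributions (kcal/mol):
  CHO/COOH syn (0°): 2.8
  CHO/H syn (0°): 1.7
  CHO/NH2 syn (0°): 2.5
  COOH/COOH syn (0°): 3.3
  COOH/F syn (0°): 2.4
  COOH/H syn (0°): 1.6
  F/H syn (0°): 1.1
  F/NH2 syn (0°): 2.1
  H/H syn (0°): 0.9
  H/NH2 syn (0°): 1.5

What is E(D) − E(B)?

-0.4 kcal/mol

D (eclipsed): CHO(0°)/H(0°) eclipsed 1.7; F(120°)/NH2(120°) eclipsed 2.1; H(240°)/COOH(240°) eclipsed 1.6 → 5.4 kcal/mol.
B (eclipsed): CHO(0°)/NH2(0°) eclipsed 2.5; F(120°)/COOH(120°) eclipsed 2.4; H(240°)/H(240°) eclipsed 0.9 → 5.8 kcal/mol.
E(D) − E(B) = 5.4 − 5.8 = -0.4 kcal/mol.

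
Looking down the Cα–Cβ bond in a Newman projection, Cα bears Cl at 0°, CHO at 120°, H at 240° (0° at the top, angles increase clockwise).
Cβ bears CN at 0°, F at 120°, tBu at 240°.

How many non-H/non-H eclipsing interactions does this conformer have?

2

Non-H eclipsing pairs: Cl(0°)/CN(0°); CHO(120°)/F(120°) — 2 interactions.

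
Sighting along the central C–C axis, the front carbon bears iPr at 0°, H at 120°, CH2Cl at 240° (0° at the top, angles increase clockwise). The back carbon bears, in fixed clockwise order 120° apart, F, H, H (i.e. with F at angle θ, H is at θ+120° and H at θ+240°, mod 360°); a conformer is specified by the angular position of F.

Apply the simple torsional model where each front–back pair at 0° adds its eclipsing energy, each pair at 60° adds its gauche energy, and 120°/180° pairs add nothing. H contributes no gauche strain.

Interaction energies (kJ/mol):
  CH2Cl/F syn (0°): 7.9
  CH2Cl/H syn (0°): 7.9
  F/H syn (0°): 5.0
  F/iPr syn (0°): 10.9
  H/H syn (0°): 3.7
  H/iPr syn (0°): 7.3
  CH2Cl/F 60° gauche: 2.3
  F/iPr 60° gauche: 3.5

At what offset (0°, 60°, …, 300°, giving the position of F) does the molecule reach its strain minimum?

F at 0° (eclipsed): iPr–F eclipsed, H–H eclipsed, CH2Cl–H eclipsed; 10.9 + 3.7 + 7.9 = 22.5 kJ/mol.
F at 60° (staggered): iPr–F gauche; 3.5 = 3.5 kJ/mol.
F at 120° (eclipsed): iPr–H eclipsed, H–F eclipsed, CH2Cl–H eclipsed; 7.3 + 5.0 + 7.9 = 20.2 kJ/mol.
F at 180° (staggered): CH2Cl–F gauche; 2.3 = 2.3 kJ/mol.
F at 240° (eclipsed): iPr–H eclipsed, H–H eclipsed, CH2Cl–F eclipsed; 7.3 + 3.7 + 7.9 = 18.9 kJ/mol.
F at 300° (staggered): iPr–F gauche, CH2Cl–F gauche; 3.5 + 2.3 = 5.8 kJ/mol.
The minimum (2.3 kJ/mol) occurs with F at 180°.

180°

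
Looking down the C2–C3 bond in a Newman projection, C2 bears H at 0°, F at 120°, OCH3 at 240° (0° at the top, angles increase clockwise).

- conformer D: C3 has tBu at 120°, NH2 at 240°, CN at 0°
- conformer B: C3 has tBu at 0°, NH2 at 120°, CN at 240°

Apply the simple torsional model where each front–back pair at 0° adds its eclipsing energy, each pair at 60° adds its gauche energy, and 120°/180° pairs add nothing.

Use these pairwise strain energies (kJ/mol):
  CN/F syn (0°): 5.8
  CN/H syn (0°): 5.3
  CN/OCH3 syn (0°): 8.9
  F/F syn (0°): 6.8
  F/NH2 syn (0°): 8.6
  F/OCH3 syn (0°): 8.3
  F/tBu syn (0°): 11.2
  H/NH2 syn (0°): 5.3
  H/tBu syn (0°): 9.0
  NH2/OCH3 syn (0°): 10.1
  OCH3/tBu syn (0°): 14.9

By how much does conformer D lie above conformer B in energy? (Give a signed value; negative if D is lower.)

+0.1 kJ/mol

D is eclipsed. H at 0° is eclipsed with CN at 0° (5.3); F at 120° is eclipsed with tBu at 120° (11.2); OCH3 at 240° is eclipsed with NH2 at 240° (10.1). Total 26.6 kJ/mol.
B is eclipsed. H at 0° is eclipsed with tBu at 0° (9.0); F at 120° is eclipsed with NH2 at 120° (8.6); OCH3 at 240° is eclipsed with CN at 240° (8.9). Total 26.5 kJ/mol.
E(D) − E(B) = 26.6 − 26.5 = +0.1 kJ/mol.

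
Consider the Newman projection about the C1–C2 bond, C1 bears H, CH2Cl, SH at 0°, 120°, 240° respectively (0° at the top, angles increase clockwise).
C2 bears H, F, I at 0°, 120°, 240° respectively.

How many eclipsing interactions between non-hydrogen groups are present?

Non-H eclipsing pairs: CH2Cl(120°)/F(120°); SH(240°)/I(240°) — 2 interactions.

2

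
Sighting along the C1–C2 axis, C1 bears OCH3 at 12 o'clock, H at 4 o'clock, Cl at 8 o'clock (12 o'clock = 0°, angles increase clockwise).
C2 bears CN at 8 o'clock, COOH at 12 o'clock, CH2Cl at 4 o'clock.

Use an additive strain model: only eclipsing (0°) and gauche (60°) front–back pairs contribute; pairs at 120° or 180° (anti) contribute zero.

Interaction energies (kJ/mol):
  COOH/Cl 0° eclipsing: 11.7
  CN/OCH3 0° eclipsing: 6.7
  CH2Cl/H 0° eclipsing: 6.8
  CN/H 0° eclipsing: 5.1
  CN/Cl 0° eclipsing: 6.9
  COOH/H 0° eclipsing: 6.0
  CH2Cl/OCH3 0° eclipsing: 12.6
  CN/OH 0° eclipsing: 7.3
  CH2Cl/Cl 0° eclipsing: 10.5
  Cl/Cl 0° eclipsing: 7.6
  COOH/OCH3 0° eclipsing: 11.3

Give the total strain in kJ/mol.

25.0 kJ/mol

This conformer is eclipsed. OCH3 at 0° is eclipsed with COOH at 0° (11.3); H at 120° is eclipsed with CH2Cl at 120° (6.8); Cl at 240° is eclipsed with CN at 240° (6.9). Total 25.0 kJ/mol.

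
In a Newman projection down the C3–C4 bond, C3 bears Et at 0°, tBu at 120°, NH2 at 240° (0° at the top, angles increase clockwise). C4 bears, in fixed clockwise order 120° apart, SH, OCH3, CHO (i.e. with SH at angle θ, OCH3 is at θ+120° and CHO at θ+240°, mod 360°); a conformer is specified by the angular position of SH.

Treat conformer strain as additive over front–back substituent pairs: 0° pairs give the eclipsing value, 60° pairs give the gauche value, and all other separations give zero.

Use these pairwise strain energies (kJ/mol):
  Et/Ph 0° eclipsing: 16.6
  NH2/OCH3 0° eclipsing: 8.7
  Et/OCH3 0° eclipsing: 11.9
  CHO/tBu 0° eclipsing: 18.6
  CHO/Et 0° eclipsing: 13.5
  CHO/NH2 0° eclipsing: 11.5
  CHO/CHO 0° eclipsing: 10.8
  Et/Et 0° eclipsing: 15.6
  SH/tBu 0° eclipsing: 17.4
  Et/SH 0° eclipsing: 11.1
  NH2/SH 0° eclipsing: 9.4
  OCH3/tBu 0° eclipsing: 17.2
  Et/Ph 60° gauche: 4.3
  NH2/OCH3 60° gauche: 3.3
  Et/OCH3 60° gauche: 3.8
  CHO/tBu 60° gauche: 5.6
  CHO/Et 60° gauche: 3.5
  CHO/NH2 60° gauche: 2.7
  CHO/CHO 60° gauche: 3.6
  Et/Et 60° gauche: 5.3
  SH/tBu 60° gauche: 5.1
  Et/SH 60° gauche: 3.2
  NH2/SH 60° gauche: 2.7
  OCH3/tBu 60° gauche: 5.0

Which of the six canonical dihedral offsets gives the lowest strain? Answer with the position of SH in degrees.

60°

SH at 0° (eclipsed): Et(0°)/SH(0°) eclipsed 11.1; tBu(120°)/OCH3(120°) eclipsed 17.2; NH2(240°)/CHO(240°) eclipsed 11.5 → 39.8 kJ/mol.
SH at 60° (staggered): Et(0°)/SH(60°) gauche 3.2; Et(0°)/CHO(300°) gauche 3.5; tBu(120°)/SH(60°) gauche 5.1; tBu(120°)/OCH3(180°) gauche 5.0; NH2(240°)/OCH3(180°) gauche 3.3; NH2(240°)/CHO(300°) gauche 2.7 → 22.8 kJ/mol.
SH at 120° (eclipsed): Et(0°)/CHO(0°) eclipsed 13.5; tBu(120°)/SH(120°) eclipsed 17.4; NH2(240°)/OCH3(240°) eclipsed 8.7 → 39.6 kJ/mol.
SH at 180° (staggered): Et(0°)/OCH3(300°) gauche 3.8; Et(0°)/CHO(60°) gauche 3.5; tBu(120°)/SH(180°) gauche 5.1; tBu(120°)/CHO(60°) gauche 5.6; NH2(240°)/SH(180°) gauche 2.7; NH2(240°)/OCH3(300°) gauche 3.3 → 24.0 kJ/mol.
SH at 240° (eclipsed): Et(0°)/OCH3(0°) eclipsed 11.9; tBu(120°)/CHO(120°) eclipsed 18.6; NH2(240°)/SH(240°) eclipsed 9.4 → 39.9 kJ/mol.
SH at 300° (staggered): Et(0°)/SH(300°) gauche 3.2; Et(0°)/OCH3(60°) gauche 3.8; tBu(120°)/OCH3(60°) gauche 5.0; tBu(120°)/CHO(180°) gauche 5.6; NH2(240°)/SH(300°) gauche 2.7; NH2(240°)/CHO(180°) gauche 2.7 → 23.0 kJ/mol.
The minimum (22.8 kJ/mol) occurs with SH at 60°.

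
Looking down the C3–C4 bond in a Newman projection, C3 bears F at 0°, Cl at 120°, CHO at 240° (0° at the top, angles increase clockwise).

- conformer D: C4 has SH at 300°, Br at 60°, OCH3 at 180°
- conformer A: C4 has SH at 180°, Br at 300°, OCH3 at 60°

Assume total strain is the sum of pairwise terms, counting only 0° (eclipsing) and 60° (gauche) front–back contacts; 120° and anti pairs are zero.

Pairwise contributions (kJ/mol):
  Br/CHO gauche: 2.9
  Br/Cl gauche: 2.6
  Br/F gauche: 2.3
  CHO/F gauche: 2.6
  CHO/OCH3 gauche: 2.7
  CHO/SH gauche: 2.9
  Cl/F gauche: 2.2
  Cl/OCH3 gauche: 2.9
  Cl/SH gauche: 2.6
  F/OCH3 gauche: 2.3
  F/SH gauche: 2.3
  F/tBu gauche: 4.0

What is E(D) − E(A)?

D (staggered): F(0°)/SH(300°) gauche 2.3; F(0°)/Br(60°) gauche 2.3; Cl(120°)/Br(60°) gauche 2.6; Cl(120°)/OCH3(180°) gauche 2.9; CHO(240°)/SH(300°) gauche 2.9; CHO(240°)/OCH3(180°) gauche 2.7 → 15.7 kJ/mol.
A (staggered): F(0°)/Br(300°) gauche 2.3; F(0°)/OCH3(60°) gauche 2.3; Cl(120°)/SH(180°) gauche 2.6; Cl(120°)/OCH3(60°) gauche 2.9; CHO(240°)/SH(180°) gauche 2.9; CHO(240°)/Br(300°) gauche 2.9 → 15.9 kJ/mol.
E(D) − E(A) = 15.7 − 15.9 = -0.2 kJ/mol.

-0.2 kJ/mol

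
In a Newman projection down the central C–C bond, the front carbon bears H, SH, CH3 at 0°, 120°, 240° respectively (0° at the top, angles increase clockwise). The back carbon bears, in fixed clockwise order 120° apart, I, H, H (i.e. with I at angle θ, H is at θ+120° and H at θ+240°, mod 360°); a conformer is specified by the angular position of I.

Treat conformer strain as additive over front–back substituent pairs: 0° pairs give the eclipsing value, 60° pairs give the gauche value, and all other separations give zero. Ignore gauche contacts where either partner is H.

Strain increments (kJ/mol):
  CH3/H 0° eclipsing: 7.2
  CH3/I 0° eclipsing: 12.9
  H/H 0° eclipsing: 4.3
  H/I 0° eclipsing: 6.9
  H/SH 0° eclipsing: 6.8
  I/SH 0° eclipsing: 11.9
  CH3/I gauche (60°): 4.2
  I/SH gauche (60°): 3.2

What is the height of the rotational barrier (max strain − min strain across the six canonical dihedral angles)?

I at 0° is eclipsed. H at 0° is eclipsed with I at 0° (6.9); SH at 120° is eclipsed with H at 120° (6.8); CH3 at 240° is eclipsed with H at 240° (7.2). Total 20.9 kJ/mol.
I at 60° is staggered. SH at 120° is gauche with I at 60° (3.2). Total 3.2 kJ/mol.
I at 120° is eclipsed. H at 0° is eclipsed with H at 0° (4.3); SH at 120° is eclipsed with I at 120° (11.9); CH3 at 240° is eclipsed with H at 240° (7.2). Total 23.4 kJ/mol.
I at 180° is staggered. SH at 120° is gauche with I at 180° (3.2); CH3 at 240° is gauche with I at 180° (4.2). Total 7.4 kJ/mol.
I at 240° is eclipsed. H at 0° is eclipsed with H at 0° (4.3); SH at 120° is eclipsed with H at 120° (6.8); CH3 at 240° is eclipsed with I at 240° (12.9). Total 24.0 kJ/mol.
I at 300° is staggered. CH3 at 240° is gauche with I at 300° (4.2). Total 4.2 kJ/mol.
Max at 240° (24.0 kJ/mol), min at 60° (3.2 kJ/mol); barrier = 20.8 kJ/mol.

20.8 kJ/mol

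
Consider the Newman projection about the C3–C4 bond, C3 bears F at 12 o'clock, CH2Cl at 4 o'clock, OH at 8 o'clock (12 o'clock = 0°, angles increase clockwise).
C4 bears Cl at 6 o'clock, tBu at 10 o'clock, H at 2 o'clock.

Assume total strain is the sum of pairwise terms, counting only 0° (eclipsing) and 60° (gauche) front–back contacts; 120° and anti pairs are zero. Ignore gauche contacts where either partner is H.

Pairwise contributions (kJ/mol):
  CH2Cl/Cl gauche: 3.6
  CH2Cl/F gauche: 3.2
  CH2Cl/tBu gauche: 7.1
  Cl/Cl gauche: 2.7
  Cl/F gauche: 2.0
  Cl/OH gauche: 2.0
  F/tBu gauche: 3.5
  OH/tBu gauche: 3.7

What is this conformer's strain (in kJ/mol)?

This conformer (staggered): F–tBu gauche, CH2Cl–Cl gauche, OH–Cl gauche, OH–tBu gauche; 3.5 + 3.6 + 2.0 + 3.7 = 12.8 kJ/mol.

12.8 kJ/mol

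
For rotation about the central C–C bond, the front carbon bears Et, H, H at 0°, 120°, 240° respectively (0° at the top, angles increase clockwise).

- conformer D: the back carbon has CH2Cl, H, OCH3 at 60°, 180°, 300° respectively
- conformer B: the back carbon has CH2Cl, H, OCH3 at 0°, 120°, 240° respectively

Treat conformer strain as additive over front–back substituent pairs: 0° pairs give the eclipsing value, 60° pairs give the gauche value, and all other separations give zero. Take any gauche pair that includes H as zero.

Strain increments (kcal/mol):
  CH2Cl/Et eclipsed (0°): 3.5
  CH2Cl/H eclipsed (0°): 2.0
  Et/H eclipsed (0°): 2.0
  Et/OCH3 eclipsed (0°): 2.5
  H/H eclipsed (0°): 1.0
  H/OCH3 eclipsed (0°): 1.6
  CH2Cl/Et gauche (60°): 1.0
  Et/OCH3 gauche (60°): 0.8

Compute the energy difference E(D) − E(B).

-4.3 kcal/mol

D (staggered): Et–CH2Cl gauche, Et–OCH3 gauche; 1.0 + 0.8 = 1.8 kcal/mol.
B (eclipsed): Et–CH2Cl eclipsed, H–H eclipsed, H–OCH3 eclipsed; 3.5 + 1.0 + 1.6 = 6.1 kcal/mol.
E(D) − E(B) = 1.8 − 6.1 = -4.3 kcal/mol.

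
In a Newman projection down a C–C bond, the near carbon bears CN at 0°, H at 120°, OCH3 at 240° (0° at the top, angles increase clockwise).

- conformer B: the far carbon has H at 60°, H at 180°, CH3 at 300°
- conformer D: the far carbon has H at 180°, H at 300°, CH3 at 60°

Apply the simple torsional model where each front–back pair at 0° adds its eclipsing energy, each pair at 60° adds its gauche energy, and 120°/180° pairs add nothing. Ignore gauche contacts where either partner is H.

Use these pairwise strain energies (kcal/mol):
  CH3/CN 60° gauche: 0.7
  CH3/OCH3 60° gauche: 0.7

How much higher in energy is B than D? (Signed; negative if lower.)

B is staggered. CN at 0° is gauche with CH3 at 300° (0.7); OCH3 at 240° is gauche with CH3 at 300° (0.7). Total 1.4 kcal/mol.
D is staggered. CN at 0° is gauche with CH3 at 60° (0.7). Total 0.7 kcal/mol.
E(B) − E(D) = 1.4 − 0.7 = +0.7 kcal/mol.

+0.7 kcal/mol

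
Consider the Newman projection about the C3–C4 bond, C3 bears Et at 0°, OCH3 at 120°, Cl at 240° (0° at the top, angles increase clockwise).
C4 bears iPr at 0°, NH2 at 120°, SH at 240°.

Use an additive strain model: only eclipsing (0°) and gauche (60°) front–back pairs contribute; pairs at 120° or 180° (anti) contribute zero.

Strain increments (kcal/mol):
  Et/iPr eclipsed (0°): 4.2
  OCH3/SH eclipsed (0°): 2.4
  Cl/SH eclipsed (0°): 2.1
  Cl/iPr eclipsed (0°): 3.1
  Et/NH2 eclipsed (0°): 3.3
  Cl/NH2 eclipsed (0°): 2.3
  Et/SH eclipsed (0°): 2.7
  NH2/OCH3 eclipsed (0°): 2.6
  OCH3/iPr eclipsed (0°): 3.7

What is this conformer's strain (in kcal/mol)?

8.9 kcal/mol

This conformer is eclipsed. Et at 0° is eclipsed with iPr at 0° (4.2); OCH3 at 120° is eclipsed with NH2 at 120° (2.6); Cl at 240° is eclipsed with SH at 240° (2.1). Total 8.9 kcal/mol.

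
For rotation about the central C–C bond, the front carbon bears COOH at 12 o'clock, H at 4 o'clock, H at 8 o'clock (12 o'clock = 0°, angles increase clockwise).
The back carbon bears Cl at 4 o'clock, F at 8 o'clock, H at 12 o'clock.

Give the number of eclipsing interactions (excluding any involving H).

0

Every eclipsing pair involves H, so the count is 0.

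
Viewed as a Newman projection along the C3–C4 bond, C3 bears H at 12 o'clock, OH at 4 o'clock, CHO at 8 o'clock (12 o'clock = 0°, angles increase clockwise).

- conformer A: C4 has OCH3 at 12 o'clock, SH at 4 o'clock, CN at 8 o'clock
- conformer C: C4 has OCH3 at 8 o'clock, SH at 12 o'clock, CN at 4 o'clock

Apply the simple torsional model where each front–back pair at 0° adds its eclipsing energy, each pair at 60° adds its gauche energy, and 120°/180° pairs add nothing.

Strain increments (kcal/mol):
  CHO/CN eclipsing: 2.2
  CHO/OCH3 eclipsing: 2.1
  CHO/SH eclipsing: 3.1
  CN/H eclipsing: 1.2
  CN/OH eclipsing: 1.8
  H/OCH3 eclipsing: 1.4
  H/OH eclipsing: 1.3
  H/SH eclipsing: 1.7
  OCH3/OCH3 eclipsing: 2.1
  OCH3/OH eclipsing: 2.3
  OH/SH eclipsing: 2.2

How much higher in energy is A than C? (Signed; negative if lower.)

A (eclipsed): H(0°)/OCH3(0°) eclipsed 1.4; OH(120°)/SH(120°) eclipsed 2.2; CHO(240°)/CN(240°) eclipsed 2.2 → 5.8 kcal/mol.
C (eclipsed): H(0°)/SH(0°) eclipsed 1.7; OH(120°)/CN(120°) eclipsed 1.8; CHO(240°)/OCH3(240°) eclipsed 2.1 → 5.6 kcal/mol.
E(A) − E(C) = 5.8 − 5.6 = +0.2 kcal/mol.

+0.2 kcal/mol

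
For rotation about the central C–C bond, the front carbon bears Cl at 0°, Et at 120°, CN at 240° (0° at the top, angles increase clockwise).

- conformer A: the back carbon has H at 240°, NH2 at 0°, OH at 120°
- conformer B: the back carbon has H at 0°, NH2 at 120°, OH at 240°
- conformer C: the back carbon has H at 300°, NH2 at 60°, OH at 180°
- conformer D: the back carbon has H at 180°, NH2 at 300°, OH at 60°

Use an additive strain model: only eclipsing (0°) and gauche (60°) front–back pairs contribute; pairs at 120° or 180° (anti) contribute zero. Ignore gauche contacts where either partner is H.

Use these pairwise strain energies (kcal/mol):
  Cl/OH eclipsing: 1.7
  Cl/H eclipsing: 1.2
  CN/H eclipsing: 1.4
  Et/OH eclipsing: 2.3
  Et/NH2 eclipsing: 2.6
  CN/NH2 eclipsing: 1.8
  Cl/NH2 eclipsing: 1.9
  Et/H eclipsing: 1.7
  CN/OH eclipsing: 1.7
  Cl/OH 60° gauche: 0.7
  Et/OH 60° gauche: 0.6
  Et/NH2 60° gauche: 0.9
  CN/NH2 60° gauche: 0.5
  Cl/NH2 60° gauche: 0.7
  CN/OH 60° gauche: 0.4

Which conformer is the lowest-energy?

D

A (eclipsed): Cl(0°)/NH2(0°) eclipsed 1.9; Et(120°)/OH(120°) eclipsed 2.3; CN(240°)/H(240°) eclipsed 1.4 → 5.6 kcal/mol.
B (eclipsed): Cl(0°)/H(0°) eclipsed 1.2; Et(120°)/NH2(120°) eclipsed 2.6; CN(240°)/OH(240°) eclipsed 1.7 → 5.5 kcal/mol.
C (staggered): Cl(0°)/NH2(60°) gauche 0.7; Et(120°)/NH2(60°) gauche 0.9; Et(120°)/OH(180°) gauche 0.6; CN(240°)/OH(180°) gauche 0.4 → 2.6 kcal/mol.
D (staggered): Cl(0°)/NH2(300°) gauche 0.7; Cl(0°)/OH(60°) gauche 0.7; Et(120°)/OH(60°) gauche 0.6; CN(240°)/NH2(300°) gauche 0.5 → 2.5 kcal/mol.
D has the lowest total (2.5 kcal/mol).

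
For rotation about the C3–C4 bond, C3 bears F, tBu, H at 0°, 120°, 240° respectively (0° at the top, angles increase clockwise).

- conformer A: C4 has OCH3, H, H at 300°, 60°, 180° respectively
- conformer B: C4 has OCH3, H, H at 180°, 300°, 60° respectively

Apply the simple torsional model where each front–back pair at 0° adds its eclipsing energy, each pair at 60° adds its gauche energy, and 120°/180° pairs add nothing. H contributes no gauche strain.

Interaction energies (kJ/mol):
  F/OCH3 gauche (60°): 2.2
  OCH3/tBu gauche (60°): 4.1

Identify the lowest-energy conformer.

A (staggered): F(0°)/OCH3(300°) gauche 2.2 → 2.2 kJ/mol.
B (staggered): tBu(120°)/OCH3(180°) gauche 4.1 → 4.1 kJ/mol.
A has the lowest total (2.2 kJ/mol).

A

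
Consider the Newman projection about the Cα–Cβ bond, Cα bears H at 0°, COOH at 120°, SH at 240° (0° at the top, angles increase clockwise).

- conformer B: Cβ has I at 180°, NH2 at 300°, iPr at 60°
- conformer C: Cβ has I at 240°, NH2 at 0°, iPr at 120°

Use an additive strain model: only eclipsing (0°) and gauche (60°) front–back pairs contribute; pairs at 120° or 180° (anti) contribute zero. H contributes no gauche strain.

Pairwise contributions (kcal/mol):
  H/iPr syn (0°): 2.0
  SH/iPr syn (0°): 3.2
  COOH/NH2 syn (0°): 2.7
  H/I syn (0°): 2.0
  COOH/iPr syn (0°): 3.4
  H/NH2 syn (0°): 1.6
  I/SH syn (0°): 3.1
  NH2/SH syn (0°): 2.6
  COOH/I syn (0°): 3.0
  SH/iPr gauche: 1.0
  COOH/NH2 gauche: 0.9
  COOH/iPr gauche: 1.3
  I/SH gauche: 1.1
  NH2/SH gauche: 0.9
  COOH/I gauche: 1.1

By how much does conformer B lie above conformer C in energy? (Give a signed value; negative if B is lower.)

B is staggered. COOH at 120° is gauche with I at 180° (1.1); COOH at 120° is gauche with iPr at 60° (1.3); SH at 240° is gauche with I at 180° (1.1); SH at 240° is gauche with NH2 at 300° (0.9). Total 4.4 kcal/mol.
C is eclipsed. H at 0° is eclipsed with NH2 at 0° (1.6); COOH at 120° is eclipsed with iPr at 120° (3.4); SH at 240° is eclipsed with I at 240° (3.1). Total 8.1 kcal/mol.
E(B) − E(C) = 4.4 − 8.1 = -3.7 kcal/mol.

-3.7 kcal/mol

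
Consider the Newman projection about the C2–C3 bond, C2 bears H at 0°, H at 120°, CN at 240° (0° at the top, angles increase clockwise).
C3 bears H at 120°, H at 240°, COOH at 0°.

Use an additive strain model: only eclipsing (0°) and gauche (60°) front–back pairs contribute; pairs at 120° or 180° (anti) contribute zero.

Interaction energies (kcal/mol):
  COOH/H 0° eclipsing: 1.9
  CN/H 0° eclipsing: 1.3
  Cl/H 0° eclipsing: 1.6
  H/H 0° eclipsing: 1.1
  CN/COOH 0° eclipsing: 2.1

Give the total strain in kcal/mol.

This conformer is eclipsed. H at 0° is eclipsed with COOH at 0° (1.9); H at 120° is eclipsed with H at 120° (1.1); CN at 240° is eclipsed with H at 240° (1.3). Total 4.3 kcal/mol.

4.3 kcal/mol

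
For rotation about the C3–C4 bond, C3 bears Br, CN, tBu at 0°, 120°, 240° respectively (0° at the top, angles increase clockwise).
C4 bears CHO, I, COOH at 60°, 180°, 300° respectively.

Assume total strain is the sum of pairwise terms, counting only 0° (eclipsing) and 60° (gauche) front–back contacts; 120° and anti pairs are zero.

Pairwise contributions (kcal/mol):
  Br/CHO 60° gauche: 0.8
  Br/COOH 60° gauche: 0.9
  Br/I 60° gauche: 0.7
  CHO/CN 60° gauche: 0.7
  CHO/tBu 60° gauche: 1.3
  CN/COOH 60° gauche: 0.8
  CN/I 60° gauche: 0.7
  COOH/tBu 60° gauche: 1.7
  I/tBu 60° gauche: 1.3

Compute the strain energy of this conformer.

This conformer (staggered): Br–CHO gauche, Br–COOH gauche, CN–CHO gauche, CN–I gauche, tBu–I gauche, tBu–COOH gauche; 0.8 + 0.9 + 0.7 + 0.7 + 1.3 + 1.7 = 6.1 kcal/mol.

6.1 kcal/mol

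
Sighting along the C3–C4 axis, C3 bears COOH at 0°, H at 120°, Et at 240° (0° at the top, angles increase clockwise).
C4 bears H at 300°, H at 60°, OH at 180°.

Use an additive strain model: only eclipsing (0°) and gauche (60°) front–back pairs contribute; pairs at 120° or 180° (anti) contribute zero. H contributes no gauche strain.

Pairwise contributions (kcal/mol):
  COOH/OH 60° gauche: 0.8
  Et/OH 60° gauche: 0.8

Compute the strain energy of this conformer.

0.8 kcal/mol

This conformer (staggered): Et–OH gauche; 0.8 = 0.8 kcal/mol.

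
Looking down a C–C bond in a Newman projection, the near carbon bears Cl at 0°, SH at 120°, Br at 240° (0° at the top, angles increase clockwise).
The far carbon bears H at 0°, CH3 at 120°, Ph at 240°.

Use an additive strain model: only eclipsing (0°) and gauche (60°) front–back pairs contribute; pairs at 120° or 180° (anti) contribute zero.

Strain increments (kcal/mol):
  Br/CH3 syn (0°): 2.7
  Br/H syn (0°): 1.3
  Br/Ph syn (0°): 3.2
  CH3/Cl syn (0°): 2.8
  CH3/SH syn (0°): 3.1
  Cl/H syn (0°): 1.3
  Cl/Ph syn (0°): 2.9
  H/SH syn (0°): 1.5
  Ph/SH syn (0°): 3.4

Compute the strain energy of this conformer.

7.6 kcal/mol

This conformer (eclipsed): Cl(0°)/H(0°) eclipsed 1.3; SH(120°)/CH3(120°) eclipsed 3.1; Br(240°)/Ph(240°) eclipsed 3.2 → 7.6 kcal/mol.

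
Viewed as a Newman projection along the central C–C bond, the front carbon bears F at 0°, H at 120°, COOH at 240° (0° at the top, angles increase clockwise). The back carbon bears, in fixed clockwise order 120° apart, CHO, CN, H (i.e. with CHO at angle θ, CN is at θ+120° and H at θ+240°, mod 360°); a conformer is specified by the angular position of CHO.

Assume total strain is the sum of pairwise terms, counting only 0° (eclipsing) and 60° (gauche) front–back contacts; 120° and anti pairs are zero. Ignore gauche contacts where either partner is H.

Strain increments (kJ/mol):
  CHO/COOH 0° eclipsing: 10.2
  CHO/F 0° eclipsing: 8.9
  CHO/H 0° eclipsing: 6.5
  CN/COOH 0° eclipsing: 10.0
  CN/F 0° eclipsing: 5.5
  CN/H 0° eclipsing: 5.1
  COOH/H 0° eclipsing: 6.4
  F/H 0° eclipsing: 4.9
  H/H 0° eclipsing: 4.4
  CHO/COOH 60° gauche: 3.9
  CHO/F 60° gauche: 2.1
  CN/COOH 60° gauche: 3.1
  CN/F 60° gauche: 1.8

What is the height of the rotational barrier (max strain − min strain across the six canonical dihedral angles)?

CHO at 0° is eclipsed. F at 0° is eclipsed with CHO at 0° (8.9); H at 120° is eclipsed with CN at 120° (5.1); COOH at 240° is eclipsed with H at 240° (6.4). Total 20.4 kJ/mol.
CHO at 60° is staggered. F at 0° is gauche with CHO at 60° (2.1); COOH at 240° is gauche with CN at 180° (3.1). Total 5.2 kJ/mol.
CHO at 120° is eclipsed. F at 0° is eclipsed with H at 0° (4.9); H at 120° is eclipsed with CHO at 120° (6.5); COOH at 240° is eclipsed with CN at 240° (10.0). Total 21.4 kJ/mol.
CHO at 180° is staggered. F at 0° is gauche with CN at 300° (1.8); COOH at 240° is gauche with CHO at 180° (3.9); COOH at 240° is gauche with CN at 300° (3.1). Total 8.8 kJ/mol.
CHO at 240° is eclipsed. F at 0° is eclipsed with CN at 0° (5.5); H at 120° is eclipsed with H at 120° (4.4); COOH at 240° is eclipsed with CHO at 240° (10.2). Total 20.1 kJ/mol.
CHO at 300° is staggered. F at 0° is gauche with CHO at 300° (2.1); F at 0° is gauche with CN at 60° (1.8); COOH at 240° is gauche with CHO at 300° (3.9). Total 7.8 kJ/mol.
Max at 120° (21.4 kJ/mol), min at 60° (5.2 kJ/mol); barrier = 16.2 kJ/mol.

16.2 kJ/mol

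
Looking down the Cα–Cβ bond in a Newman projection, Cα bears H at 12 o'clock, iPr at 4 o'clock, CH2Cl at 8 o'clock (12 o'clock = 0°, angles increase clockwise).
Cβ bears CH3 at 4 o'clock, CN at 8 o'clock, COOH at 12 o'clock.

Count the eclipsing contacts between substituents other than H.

2

Non-H eclipsing pairs: iPr(120°)/CH3(120°); CH2Cl(240°)/CN(240°) — 2 interactions.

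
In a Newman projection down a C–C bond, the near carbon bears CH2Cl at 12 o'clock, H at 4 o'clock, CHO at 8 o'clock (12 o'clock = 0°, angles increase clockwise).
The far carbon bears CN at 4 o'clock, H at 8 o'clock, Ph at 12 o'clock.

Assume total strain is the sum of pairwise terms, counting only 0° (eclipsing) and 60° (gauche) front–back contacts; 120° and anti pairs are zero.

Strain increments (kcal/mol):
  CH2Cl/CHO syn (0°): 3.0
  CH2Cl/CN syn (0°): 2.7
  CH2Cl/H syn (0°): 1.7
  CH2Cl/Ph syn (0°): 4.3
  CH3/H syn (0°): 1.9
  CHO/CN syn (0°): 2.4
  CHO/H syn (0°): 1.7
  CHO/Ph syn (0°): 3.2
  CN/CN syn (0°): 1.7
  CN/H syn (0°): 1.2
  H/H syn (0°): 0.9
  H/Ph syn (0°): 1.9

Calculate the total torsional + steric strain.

This conformer is eclipsed. CH2Cl at 0° is eclipsed with Ph at 0° (4.3); H at 120° is eclipsed with CN at 120° (1.2); CHO at 240° is eclipsed with H at 240° (1.7). Total 7.2 kcal/mol.

7.2 kcal/mol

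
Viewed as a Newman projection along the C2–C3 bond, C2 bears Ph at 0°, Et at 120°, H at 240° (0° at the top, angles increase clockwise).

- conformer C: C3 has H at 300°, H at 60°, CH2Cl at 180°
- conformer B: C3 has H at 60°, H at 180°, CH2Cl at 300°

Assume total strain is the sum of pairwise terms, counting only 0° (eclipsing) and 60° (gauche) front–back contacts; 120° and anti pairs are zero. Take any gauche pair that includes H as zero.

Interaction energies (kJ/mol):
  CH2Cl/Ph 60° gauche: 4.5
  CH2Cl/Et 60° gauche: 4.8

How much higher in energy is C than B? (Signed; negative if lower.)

+0.3 kJ/mol

C is staggered. Et at 120° is gauche with CH2Cl at 180° (4.8). Total 4.8 kJ/mol.
B is staggered. Ph at 0° is gauche with CH2Cl at 300° (4.5). Total 4.5 kJ/mol.
E(C) − E(B) = 4.8 − 4.5 = +0.3 kJ/mol.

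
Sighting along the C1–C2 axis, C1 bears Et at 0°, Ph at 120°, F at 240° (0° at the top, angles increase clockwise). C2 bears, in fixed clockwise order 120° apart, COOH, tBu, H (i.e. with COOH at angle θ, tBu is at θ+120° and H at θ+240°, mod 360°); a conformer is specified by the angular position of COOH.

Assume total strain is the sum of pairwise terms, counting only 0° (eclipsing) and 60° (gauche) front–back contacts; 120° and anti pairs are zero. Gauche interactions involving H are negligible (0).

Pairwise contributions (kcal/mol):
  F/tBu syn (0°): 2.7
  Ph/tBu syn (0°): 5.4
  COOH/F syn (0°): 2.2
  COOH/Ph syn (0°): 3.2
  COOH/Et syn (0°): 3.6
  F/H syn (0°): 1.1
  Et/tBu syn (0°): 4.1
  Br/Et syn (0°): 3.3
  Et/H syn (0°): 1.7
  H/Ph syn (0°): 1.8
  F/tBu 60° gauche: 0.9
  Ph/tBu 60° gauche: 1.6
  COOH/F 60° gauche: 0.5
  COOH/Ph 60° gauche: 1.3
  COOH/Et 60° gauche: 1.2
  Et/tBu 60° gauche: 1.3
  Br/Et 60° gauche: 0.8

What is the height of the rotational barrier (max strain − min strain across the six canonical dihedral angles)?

COOH at 0° (eclipsed): Et(0°)/COOH(0°) eclipsed 3.6; Ph(120°)/tBu(120°) eclipsed 5.4; F(240°)/H(240°) eclipsed 1.1 → 10.1 kcal/mol.
COOH at 60° (staggered): Et(0°)/COOH(60°) gauche 1.2; Ph(120°)/COOH(60°) gauche 1.3; Ph(120°)/tBu(180°) gauche 1.6; F(240°)/tBu(180°) gauche 0.9 → 5.0 kcal/mol.
COOH at 120° (eclipsed): Et(0°)/H(0°) eclipsed 1.7; Ph(120°)/COOH(120°) eclipsed 3.2; F(240°)/tBu(240°) eclipsed 2.7 → 7.6 kcal/mol.
COOH at 180° (staggered): Et(0°)/tBu(300°) gauche 1.3; Ph(120°)/COOH(180°) gauche 1.3; F(240°)/COOH(180°) gauche 0.5; F(240°)/tBu(300°) gauche 0.9 → 4.0 kcal/mol.
COOH at 240° (eclipsed): Et(0°)/tBu(0°) eclipsed 4.1; Ph(120°)/H(120°) eclipsed 1.8; F(240°)/COOH(240°) eclipsed 2.2 → 8.1 kcal/mol.
COOH at 300° (staggered): Et(0°)/COOH(300°) gauche 1.2; Et(0°)/tBu(60°) gauche 1.3; Ph(120°)/tBu(60°) gauche 1.6; F(240°)/COOH(300°) gauche 0.5 → 4.6 kcal/mol.
Max at 0° (10.1 kcal/mol), min at 180° (4.0 kcal/mol); barrier = 6.1 kcal/mol.

6.1 kcal/mol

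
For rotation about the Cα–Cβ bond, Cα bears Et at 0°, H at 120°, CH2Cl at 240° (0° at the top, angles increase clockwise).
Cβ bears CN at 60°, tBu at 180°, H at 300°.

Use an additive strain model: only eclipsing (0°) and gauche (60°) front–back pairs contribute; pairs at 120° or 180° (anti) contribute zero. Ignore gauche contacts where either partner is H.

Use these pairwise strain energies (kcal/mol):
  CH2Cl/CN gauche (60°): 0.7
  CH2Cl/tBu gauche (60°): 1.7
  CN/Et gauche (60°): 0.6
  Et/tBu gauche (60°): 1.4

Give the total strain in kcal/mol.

This conformer (staggered): Et–CN gauche, CH2Cl–tBu gauche; 0.6 + 1.7 = 2.3 kcal/mol.

2.3 kcal/mol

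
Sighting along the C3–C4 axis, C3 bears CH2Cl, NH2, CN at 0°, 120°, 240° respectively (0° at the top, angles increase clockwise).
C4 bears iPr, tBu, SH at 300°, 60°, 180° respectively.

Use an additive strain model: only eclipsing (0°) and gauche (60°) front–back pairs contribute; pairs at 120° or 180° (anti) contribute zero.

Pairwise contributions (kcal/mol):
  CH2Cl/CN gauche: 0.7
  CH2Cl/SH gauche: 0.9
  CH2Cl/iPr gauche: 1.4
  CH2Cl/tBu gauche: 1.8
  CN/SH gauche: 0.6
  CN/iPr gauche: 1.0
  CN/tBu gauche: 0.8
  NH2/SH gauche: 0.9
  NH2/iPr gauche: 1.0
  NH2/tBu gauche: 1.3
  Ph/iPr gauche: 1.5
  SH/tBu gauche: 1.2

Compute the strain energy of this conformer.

7.0 kcal/mol

This conformer (staggered): CH2Cl(0°)/iPr(300°) gauche 1.4; CH2Cl(0°)/tBu(60°) gauche 1.8; NH2(120°)/tBu(60°) gauche 1.3; NH2(120°)/SH(180°) gauche 0.9; CN(240°)/iPr(300°) gauche 1.0; CN(240°)/SH(180°) gauche 0.6 → 7.0 kcal/mol.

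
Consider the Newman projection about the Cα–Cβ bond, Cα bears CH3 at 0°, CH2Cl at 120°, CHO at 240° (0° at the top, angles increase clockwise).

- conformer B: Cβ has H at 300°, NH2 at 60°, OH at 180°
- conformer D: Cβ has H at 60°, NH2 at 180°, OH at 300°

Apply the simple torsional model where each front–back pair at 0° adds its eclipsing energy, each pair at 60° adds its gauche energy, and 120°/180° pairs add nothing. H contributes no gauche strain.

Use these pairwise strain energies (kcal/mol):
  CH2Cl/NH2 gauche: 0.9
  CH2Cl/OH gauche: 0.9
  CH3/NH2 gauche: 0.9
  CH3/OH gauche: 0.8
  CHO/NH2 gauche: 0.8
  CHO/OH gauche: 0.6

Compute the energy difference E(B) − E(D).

+0.2 kcal/mol

B is staggered. CH3 at 0° is gauche with NH2 at 60° (0.9); CH2Cl at 120° is gauche with NH2 at 60° (0.9); CH2Cl at 120° is gauche with OH at 180° (0.9); CHO at 240° is gauche with OH at 180° (0.6). Total 3.3 kcal/mol.
D is staggered. CH3 at 0° is gauche with OH at 300° (0.8); CH2Cl at 120° is gauche with NH2 at 180° (0.9); CHO at 240° is gauche with NH2 at 180° (0.8); CHO at 240° is gauche with OH at 300° (0.6). Total 3.1 kcal/mol.
E(B) − E(D) = 3.3 − 3.1 = +0.2 kcal/mol.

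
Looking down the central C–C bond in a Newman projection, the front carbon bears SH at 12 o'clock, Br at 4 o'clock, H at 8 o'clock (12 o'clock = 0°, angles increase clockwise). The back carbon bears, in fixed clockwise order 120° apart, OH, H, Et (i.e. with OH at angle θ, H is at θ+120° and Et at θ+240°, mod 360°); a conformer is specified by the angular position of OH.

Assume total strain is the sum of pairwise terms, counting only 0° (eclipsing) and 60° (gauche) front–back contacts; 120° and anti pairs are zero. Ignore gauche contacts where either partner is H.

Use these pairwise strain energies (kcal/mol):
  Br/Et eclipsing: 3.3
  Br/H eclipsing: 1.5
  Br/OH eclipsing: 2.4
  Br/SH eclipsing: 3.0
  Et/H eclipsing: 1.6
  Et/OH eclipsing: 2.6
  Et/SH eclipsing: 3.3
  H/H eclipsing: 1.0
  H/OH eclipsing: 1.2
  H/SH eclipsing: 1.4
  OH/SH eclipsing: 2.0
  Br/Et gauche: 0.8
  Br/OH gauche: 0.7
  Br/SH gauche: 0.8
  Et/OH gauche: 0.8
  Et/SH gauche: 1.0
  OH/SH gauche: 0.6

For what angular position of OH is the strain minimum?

OH at 0° (eclipsed): SH(0°)/OH(0°) eclipsed 2.0; Br(120°)/H(120°) eclipsed 1.5; H(240°)/Et(240°) eclipsed 1.6 → 5.1 kcal/mol.
OH at 60° (staggered): SH(0°)/OH(60°) gauche 0.6; SH(0°)/Et(300°) gauche 1.0; Br(120°)/OH(60°) gauche 0.7 → 2.3 kcal/mol.
OH at 120° (eclipsed): SH(0°)/Et(0°) eclipsed 3.3; Br(120°)/OH(120°) eclipsed 2.4; H(240°)/H(240°) eclipsed 1.0 → 6.7 kcal/mol.
OH at 180° (staggered): SH(0°)/Et(60°) gauche 1.0; Br(120°)/OH(180°) gauche 0.7; Br(120°)/Et(60°) gauche 0.8 → 2.5 kcal/mol.
OH at 240° (eclipsed): SH(0°)/H(0°) eclipsed 1.4; Br(120°)/Et(120°) eclipsed 3.3; H(240°)/OH(240°) eclipsed 1.2 → 5.9 kcal/mol.
OH at 300° (staggered): SH(0°)/OH(300°) gauche 0.6; Br(120°)/Et(180°) gauche 0.8 → 1.4 kcal/mol.
The minimum (1.4 kcal/mol) occurs with OH at 300°.

300°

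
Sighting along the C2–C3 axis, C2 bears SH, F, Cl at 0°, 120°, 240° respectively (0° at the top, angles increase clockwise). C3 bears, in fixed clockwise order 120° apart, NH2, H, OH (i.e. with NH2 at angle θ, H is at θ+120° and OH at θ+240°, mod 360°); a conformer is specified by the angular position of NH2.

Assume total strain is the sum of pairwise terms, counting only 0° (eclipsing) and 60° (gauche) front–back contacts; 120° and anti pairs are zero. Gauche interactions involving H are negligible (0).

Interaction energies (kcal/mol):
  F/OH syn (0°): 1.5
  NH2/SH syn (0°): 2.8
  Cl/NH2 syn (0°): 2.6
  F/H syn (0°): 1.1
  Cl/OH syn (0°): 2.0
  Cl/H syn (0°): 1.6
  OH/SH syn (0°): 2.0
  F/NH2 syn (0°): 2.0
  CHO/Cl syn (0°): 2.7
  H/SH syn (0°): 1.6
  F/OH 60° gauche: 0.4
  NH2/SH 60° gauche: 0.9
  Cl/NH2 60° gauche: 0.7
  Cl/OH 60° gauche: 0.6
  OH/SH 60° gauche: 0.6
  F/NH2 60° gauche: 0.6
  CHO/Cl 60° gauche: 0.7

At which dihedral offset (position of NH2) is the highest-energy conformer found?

0°

NH2 at 0° is eclipsed. SH at 0° is eclipsed with NH2 at 0° (2.8); F at 120° is eclipsed with H at 120° (1.1); Cl at 240° is eclipsed with OH at 240° (2.0). Total 5.9 kcal/mol.
NH2 at 60° is staggered. SH at 0° is gauche with NH2 at 60° (0.9); SH at 0° is gauche with OH at 300° (0.6); F at 120° is gauche with NH2 at 60° (0.6); Cl at 240° is gauche with OH at 300° (0.6). Total 2.7 kcal/mol.
NH2 at 120° is eclipsed. SH at 0° is eclipsed with OH at 0° (2.0); F at 120° is eclipsed with NH2 at 120° (2.0); Cl at 240° is eclipsed with H at 240° (1.6). Total 5.6 kcal/mol.
NH2 at 180° is staggered. SH at 0° is gauche with OH at 60° (0.6); F at 120° is gauche with NH2 at 180° (0.6); F at 120° is gauche with OH at 60° (0.4); Cl at 240° is gauche with NH2 at 180° (0.7). Total 2.3 kcal/mol.
NH2 at 240° is eclipsed. SH at 0° is eclipsed with H at 0° (1.6); F at 120° is eclipsed with OH at 120° (1.5); Cl at 240° is eclipsed with NH2 at 240° (2.6). Total 5.7 kcal/mol.
NH2 at 300° is staggered. SH at 0° is gauche with NH2 at 300° (0.9); F at 120° is gauche with OH at 180° (0.4); Cl at 240° is gauche with NH2 at 300° (0.7); Cl at 240° is gauche with OH at 180° (0.6). Total 2.6 kcal/mol.
The maximum (5.9 kcal/mol) occurs with NH2 at 0°.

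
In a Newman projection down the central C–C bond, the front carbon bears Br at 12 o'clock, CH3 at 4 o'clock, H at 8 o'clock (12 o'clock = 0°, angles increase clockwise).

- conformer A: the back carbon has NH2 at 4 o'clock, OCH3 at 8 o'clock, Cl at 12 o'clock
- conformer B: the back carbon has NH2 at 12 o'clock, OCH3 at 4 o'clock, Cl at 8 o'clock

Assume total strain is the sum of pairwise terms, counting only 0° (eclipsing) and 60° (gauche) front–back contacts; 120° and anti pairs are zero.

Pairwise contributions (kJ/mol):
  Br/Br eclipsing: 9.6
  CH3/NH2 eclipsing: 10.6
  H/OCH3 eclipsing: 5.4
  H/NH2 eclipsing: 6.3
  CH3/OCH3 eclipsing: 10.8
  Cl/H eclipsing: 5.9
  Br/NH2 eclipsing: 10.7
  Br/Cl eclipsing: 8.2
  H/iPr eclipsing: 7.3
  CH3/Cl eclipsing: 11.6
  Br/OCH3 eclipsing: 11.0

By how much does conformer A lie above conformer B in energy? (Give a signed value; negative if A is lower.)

A (eclipsed): Br(0°)/Cl(0°) eclipsed 8.2; CH3(120°)/NH2(120°) eclipsed 10.6; H(240°)/OCH3(240°) eclipsed 5.4 → 24.2 kJ/mol.
B (eclipsed): Br(0°)/NH2(0°) eclipsed 10.7; CH3(120°)/OCH3(120°) eclipsed 10.8; H(240°)/Cl(240°) eclipsed 5.9 → 27.4 kJ/mol.
E(A) − E(B) = 24.2 − 27.4 = -3.2 kJ/mol.

-3.2 kJ/mol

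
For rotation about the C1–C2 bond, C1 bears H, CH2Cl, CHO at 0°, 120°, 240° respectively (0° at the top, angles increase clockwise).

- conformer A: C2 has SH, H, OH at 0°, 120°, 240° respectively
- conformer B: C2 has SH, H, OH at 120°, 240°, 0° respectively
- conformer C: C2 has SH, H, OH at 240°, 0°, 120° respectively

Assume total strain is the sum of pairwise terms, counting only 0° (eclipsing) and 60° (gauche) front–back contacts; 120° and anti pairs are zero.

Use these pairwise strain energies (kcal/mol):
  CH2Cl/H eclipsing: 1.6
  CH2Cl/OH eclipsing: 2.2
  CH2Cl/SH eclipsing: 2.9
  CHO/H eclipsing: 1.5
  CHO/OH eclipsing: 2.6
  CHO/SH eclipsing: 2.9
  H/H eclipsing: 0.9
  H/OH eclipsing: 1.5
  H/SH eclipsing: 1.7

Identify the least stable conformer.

A (eclipsed): H(0°)/SH(0°) eclipsed 1.7; CH2Cl(120°)/H(120°) eclipsed 1.6; CHO(240°)/OH(240°) eclipsed 2.6 → 5.9 kcal/mol.
B (eclipsed): H(0°)/OH(0°) eclipsed 1.5; CH2Cl(120°)/SH(120°) eclipsed 2.9; CHO(240°)/H(240°) eclipsed 1.5 → 5.9 kcal/mol.
C (eclipsed): H(0°)/H(0°) eclipsed 0.9; CH2Cl(120°)/OH(120°) eclipsed 2.2; CHO(240°)/SH(240°) eclipsed 2.9 → 6.0 kcal/mol.
C has the highest total (6.0 kcal/mol).

C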